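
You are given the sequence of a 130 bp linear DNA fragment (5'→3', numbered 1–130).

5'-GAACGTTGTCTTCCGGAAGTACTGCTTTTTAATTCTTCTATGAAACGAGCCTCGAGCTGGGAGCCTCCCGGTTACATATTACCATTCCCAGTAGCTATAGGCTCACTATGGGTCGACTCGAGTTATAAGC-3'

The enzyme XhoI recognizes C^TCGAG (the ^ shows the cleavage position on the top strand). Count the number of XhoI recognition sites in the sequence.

2

CTCGAG occurs starting at positions 51, 117.
XhoI cuts at 2 sites.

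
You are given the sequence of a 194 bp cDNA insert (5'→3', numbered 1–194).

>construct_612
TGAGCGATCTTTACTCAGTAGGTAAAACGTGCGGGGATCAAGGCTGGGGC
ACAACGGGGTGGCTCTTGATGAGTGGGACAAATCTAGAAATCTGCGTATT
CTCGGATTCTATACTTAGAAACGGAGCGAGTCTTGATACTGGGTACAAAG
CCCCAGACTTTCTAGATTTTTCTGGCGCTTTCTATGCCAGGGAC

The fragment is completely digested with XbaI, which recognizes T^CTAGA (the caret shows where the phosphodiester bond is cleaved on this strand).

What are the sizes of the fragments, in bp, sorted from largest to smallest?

XbaI sites (TCTAGA) start at positions 83, 161.
XbaI cuts after the first base of each site, so after positions 83, 161.
Linear molecule, 2 cuts → 3 fragments:
  1–83 → 83 bp
  84–161 → 78 bp
  162–194 → 33 bp
Sorted largest to smallest: 83, 78, 33 bp.

83, 78, 33 bp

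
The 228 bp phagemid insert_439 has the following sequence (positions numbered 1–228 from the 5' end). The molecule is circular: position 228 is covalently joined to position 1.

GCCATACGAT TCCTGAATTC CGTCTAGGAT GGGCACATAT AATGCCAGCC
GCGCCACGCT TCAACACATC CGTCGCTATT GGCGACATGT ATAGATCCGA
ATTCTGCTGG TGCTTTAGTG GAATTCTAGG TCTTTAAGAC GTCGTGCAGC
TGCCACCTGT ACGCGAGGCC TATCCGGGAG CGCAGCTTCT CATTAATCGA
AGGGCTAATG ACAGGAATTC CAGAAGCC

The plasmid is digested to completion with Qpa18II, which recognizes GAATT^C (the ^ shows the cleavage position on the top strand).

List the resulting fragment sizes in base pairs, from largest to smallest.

94, 84, 28, 22 bp

Qpa18II sites (GAATTC) start at positions 15, 99, 121, 215.
Qpa18II cuts after base 5 of each site (before the last base), so after positions 19, 103, 125, 219.
Circular molecule, 4 cuts → 4 fragments:
  20–103 → 84 bp
  104–125 → 22 bp
  126–219 → 94 bp
  220–228 then 1–19 → 9 + 19 = 28 bp
Sorted largest to smallest: 94, 84, 28, 22 bp.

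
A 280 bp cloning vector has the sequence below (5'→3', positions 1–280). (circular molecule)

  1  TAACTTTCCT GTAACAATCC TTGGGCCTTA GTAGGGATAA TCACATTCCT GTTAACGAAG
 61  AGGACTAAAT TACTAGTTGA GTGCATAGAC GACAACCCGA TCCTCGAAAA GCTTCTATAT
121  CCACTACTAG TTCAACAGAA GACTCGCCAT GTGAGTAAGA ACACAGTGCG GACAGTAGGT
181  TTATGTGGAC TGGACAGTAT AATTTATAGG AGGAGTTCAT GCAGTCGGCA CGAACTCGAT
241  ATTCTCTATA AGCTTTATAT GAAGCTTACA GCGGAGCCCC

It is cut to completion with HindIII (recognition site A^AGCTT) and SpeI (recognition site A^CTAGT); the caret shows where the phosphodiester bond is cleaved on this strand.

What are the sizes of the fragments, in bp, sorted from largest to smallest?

HindIII sites (AAGCTT) start at positions 109, 250, 262.
HindIII cuts after the first base of each site, so after positions 109, 250, 262.
SpeI sites (ACTAGT) start at positions 72, 126.
SpeI cuts after the first base of each site, so after positions 72, 126.
Combined cut positions: 72, 109, 126, 250, 262.
Circular molecule, 5 cuts → 5 fragments:
  73–109 → 37 bp
  110–126 → 17 bp
  127–250 → 124 bp
  251–262 → 12 bp
  263–280 then 1–72 → 18 + 72 = 90 bp
Sorted largest to smallest: 124, 90, 37, 17, 12 bp.

124, 90, 37, 17, 12 bp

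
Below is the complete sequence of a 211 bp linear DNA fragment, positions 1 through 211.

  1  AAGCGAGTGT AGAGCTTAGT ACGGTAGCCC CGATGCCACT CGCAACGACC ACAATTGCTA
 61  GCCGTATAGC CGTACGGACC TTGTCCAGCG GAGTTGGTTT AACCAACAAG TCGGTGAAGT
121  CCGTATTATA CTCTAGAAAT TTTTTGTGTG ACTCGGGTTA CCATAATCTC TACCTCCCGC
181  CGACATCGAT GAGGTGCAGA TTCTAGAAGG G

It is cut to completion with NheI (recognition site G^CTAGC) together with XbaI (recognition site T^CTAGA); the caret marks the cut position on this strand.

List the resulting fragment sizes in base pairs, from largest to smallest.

75, 70, 57, 9 bp

The NheI site (GCTAGC) starts at position 57.
NheI cuts after the first base of each site, so after position 57.
XbaI sites (TCTAGA) start at positions 132, 202.
XbaI cuts after the first base of each site, so after positions 132, 202.
Combined cut positions: 57, 132, 202.
Linear molecule, 3 cuts → 4 fragments:
  1–57 → 57 bp
  58–132 → 75 bp
  133–202 → 70 bp
  203–211 → 9 bp
Sorted largest to smallest: 75, 70, 57, 9 bp.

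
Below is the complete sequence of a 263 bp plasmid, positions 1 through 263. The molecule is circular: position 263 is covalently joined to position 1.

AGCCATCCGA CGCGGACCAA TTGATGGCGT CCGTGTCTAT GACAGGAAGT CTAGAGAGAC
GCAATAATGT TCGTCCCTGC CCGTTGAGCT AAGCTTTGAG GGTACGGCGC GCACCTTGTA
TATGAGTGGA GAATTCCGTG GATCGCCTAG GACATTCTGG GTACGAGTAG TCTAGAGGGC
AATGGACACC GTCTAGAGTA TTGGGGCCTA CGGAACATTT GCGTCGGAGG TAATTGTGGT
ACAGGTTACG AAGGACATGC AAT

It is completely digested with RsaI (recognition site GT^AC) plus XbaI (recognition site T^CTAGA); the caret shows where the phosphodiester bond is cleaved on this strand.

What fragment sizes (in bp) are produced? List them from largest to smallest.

RsaI sites (GTAC) start at positions 102, 161, 239.
RsaI cuts after base 2 of each site, so after positions 103, 162, 240.
XbaI sites (TCTAGA) start at positions 50, 171, 192.
XbaI cuts after the first base of each site, so after positions 50, 171, 192.
Combined cut positions: 50, 103, 162, 171, 192, 240.
Circular molecule, 6 cuts → 6 fragments:
  51–103 → 53 bp
  104–162 → 59 bp
  163–171 → 9 bp
  172–192 → 21 bp
  193–240 → 48 bp
  241–263 then 1–50 → 23 + 50 = 73 bp
Sorted largest to smallest: 73, 59, 53, 48, 21, 9 bp.

73, 59, 53, 48, 21, 9 bp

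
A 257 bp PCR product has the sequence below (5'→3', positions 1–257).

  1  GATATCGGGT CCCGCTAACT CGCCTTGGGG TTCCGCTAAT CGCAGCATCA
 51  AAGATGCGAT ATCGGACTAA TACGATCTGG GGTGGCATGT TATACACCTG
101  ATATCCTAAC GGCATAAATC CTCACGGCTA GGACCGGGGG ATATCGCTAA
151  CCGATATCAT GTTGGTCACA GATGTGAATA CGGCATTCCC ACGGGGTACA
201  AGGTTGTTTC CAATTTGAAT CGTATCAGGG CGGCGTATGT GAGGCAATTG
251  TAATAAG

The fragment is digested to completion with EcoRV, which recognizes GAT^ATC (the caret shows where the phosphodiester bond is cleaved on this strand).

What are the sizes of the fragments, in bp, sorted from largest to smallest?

102, 57, 42, 40, 13, 3 bp

EcoRV sites (GATATC) start at positions 1, 58, 100, 140, 153.
EcoRV cuts after base 3 of each site, so after positions 3, 60, 102, 142, 155.
Linear molecule, 5 cuts → 6 fragments:
  1–3 → 3 bp
  4–60 → 57 bp
  61–102 → 42 bp
  103–142 → 40 bp
  143–155 → 13 bp
  156–257 → 102 bp
Sorted largest to smallest: 102, 57, 42, 40, 13, 3 bp.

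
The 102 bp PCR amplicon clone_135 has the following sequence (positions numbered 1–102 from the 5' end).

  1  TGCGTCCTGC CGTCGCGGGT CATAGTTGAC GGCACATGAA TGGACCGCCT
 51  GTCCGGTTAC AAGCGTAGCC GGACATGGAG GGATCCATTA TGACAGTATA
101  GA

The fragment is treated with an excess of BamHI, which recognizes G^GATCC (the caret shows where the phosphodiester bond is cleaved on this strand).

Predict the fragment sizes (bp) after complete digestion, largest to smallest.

The BamHI site (GGATCC) starts at position 81.
BamHI cuts after the first base of each site, so after position 81.
Linear molecule, 1 cut → 2 fragments:
  1–81 → 81 bp
  82–102 → 21 bp
Sorted largest to smallest: 81, 21 bp.

81, 21 bp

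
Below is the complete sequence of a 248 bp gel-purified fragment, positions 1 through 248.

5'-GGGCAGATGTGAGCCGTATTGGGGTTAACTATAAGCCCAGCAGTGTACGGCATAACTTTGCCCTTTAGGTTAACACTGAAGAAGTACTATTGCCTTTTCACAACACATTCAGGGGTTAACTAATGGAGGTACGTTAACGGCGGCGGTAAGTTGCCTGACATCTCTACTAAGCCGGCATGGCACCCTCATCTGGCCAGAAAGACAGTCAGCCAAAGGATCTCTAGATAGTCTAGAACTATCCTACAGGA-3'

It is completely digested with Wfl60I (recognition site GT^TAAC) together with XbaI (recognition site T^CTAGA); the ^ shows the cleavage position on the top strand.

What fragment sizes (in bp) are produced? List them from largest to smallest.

Wfl60I sites (GTTAAC) start at positions 24, 69, 115, 133.
Wfl60I cuts after base 2 of each site, so after positions 25, 70, 116, 134.
XbaI sites (TCTAGA) start at positions 220, 229.
XbaI cuts after the first base of each site, so after positions 220, 229.
Combined cut positions: 25, 70, 116, 134, 220, 229.
Linear molecule, 6 cuts → 7 fragments:
  1–25 → 25 bp
  26–70 → 45 bp
  71–116 → 46 bp
  117–134 → 18 bp
  135–220 → 86 bp
  221–229 → 9 bp
  230–248 → 19 bp
Sorted largest to smallest: 86, 46, 45, 25, 19, 18, 9 bp.

86, 46, 45, 25, 19, 18, 9 bp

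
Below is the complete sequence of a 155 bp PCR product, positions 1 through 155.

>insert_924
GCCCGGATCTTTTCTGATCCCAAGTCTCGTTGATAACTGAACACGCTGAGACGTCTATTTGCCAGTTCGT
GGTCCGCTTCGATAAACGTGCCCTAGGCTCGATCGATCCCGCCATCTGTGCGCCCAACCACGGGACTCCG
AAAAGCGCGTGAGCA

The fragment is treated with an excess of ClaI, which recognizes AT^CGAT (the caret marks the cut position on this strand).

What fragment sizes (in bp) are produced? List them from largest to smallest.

The ClaI site (ATCGAT) starts at position 102.
ClaI cuts after base 2 of each site, so after position 103.
Linear molecule, 1 cut → 2 fragments:
  1–103 → 103 bp
  104–155 → 52 bp
Sorted largest to smallest: 103, 52 bp.

103, 52 bp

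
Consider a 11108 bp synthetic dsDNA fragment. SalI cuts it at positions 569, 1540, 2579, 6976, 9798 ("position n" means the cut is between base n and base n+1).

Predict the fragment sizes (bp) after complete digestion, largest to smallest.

Linear molecule, 5 cuts → 6 fragments:
  569 − 0 = 569 bp
  1540 − 569 = 971 bp
  2579 − 1540 = 1039 bp
  6976 − 2579 = 4397 bp
  9798 − 6976 = 2822 bp
  11108 − 9798 = 1310 bp
Sorted largest to smallest: 4397, 2822, 1310, 1039, 971, 569 bp.

4397, 2822, 1310, 1039, 971, 569 bp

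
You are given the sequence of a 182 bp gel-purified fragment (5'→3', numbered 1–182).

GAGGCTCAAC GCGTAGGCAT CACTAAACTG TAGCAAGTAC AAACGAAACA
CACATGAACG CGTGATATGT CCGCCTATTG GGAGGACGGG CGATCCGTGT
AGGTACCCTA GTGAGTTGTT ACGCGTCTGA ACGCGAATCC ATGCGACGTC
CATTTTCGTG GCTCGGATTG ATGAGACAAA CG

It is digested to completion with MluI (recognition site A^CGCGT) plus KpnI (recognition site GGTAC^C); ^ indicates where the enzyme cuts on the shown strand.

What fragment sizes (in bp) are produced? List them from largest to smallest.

MluI sites (ACGCGT) start at positions 9, 58, 121.
MluI cuts after the first base of each site, so after positions 9, 58, 121.
The KpnI site (GGTACC) starts at position 102.
KpnI cuts after base 5 of each site (before the last base), so after position 106.
Combined cut positions: 9, 58, 106, 121.
Linear molecule, 4 cuts → 5 fragments:
  1–9 → 9 bp
  10–58 → 49 bp
  59–106 → 48 bp
  107–121 → 15 bp
  122–182 → 61 bp
Sorted largest to smallest: 61, 49, 48, 15, 9 bp.

61, 49, 48, 15, 9 bp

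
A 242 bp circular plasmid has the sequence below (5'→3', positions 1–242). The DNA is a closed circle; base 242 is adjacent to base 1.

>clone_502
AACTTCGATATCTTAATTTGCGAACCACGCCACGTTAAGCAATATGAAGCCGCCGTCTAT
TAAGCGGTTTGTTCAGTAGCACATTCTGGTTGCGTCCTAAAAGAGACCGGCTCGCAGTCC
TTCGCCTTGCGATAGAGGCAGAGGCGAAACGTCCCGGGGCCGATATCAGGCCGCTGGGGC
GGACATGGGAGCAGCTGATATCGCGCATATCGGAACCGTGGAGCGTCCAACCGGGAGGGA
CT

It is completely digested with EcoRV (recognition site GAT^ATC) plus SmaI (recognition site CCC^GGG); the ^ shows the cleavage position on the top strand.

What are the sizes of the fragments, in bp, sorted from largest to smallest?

EcoRV sites (GATATC) start at positions 7, 162, 197.
EcoRV cuts after base 3 of each site, so after positions 9, 164, 199.
The SmaI site (CCCGGG) starts at position 153.
SmaI cuts after base 3 of each site, so after position 155.
Combined cut positions: 9, 155, 164, 199.
Circular molecule, 4 cuts → 4 fragments:
  10–155 → 146 bp
  156–164 → 9 bp
  165–199 → 35 bp
  200–242 then 1–9 → 43 + 9 = 52 bp
Sorted largest to smallest: 146, 52, 35, 9 bp.

146, 52, 35, 9 bp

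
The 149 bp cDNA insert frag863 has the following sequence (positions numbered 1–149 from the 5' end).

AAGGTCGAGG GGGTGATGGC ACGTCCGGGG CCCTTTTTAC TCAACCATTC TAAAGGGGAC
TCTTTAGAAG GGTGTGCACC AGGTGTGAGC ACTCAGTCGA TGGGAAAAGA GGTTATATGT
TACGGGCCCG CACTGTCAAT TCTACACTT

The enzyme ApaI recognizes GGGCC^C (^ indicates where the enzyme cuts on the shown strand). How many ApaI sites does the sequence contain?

GGGCCC occurs starting at positions 28, 124.
ApaI cuts at 2 sites.

2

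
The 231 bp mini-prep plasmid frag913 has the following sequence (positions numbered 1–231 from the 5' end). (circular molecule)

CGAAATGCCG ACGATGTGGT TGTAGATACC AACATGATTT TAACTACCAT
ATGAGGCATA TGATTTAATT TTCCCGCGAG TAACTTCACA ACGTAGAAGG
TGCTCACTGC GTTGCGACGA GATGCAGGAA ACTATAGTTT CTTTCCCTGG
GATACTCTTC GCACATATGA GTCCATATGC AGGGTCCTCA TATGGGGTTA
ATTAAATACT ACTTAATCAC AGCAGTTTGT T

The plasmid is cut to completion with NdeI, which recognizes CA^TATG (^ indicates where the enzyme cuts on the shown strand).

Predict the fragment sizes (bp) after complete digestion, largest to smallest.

107, 90, 15, 10, 9 bp

NdeI sites (CATATG) start at positions 48, 57, 164, 174, 189.
NdeI cuts after base 2 of each site, so after positions 49, 58, 165, 175, 190.
Circular molecule, 5 cuts → 5 fragments:
  50–58 → 9 bp
  59–165 → 107 bp
  166–175 → 10 bp
  176–190 → 15 bp
  191–231 then 1–49 → 41 + 49 = 90 bp
Sorted largest to smallest: 107, 90, 15, 10, 9 bp.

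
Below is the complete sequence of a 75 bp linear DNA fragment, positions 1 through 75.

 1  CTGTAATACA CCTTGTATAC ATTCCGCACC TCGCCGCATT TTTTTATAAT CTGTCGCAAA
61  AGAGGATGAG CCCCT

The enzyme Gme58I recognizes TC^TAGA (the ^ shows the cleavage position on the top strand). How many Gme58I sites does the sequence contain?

No occurrence of TCTAGA is present in the sequence.
Gme58I does not cut: 0 sites.

0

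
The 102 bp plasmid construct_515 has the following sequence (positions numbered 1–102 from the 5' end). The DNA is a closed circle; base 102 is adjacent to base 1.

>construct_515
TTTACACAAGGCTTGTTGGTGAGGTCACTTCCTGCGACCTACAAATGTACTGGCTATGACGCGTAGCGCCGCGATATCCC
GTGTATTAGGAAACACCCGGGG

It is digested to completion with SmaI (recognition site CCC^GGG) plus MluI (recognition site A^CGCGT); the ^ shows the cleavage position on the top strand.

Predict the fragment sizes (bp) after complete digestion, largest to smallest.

63, 39 bp

The SmaI site (CCCGGG) starts at position 96.
SmaI cuts after base 3 of each site, so after position 98.
The MluI site (ACGCGT) starts at position 59.
MluI cuts after the first base of each site, so after position 59.
Combined cut positions: 59, 98.
Circular molecule, 2 cuts → 2 fragments:
  60–98 → 39 bp
  99–102 then 1–59 → 4 + 59 = 63 bp
Sorted largest to smallest: 63, 39 bp.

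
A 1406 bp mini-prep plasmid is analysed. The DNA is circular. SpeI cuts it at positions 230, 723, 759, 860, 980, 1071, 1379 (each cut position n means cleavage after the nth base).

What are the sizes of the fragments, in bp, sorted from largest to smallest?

493, 308, 257, 120, 101, 91, 36 bp

Circular molecule, 7 cuts → 7 fragments:
  723 − 230 = 493 bp
  759 − 723 = 36 bp
  860 − 759 = 101 bp
  980 − 860 = 120 bp
  1071 − 980 = 91 bp
  1379 − 1071 = 308 bp
  wrap: 1406 − 1379 + 230 = 257 bp
Sorted largest to smallest: 493, 308, 257, 120, 101, 91, 36 bp.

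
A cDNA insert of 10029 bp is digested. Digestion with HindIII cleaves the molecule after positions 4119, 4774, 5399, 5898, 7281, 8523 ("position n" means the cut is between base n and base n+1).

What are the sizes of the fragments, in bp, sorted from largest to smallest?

Linear molecule, 6 cuts → 7 fragments:
  4119 − 0 = 4119 bp
  4774 − 4119 = 655 bp
  5399 − 4774 = 625 bp
  5898 − 5399 = 499 bp
  7281 − 5898 = 1383 bp
  8523 − 7281 = 1242 bp
  10029 − 8523 = 1506 bp
Sorted largest to smallest: 4119, 1506, 1383, 1242, 655, 625, 499 bp.

4119, 1506, 1383, 1242, 655, 625, 499 bp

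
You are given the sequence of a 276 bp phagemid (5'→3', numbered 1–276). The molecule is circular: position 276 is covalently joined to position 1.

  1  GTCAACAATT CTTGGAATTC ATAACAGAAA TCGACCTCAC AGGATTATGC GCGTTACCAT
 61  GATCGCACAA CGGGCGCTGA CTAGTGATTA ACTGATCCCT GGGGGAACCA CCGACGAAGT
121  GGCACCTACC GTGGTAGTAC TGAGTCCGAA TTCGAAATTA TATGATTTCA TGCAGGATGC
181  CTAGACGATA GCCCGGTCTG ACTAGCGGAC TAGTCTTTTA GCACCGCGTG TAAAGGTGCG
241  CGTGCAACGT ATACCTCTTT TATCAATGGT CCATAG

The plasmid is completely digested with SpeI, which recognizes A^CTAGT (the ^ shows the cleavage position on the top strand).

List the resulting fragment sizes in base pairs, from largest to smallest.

SpeI sites (ACTAGT) start at positions 80, 209.
SpeI cuts after the first base of each site, so after positions 80, 209.
Circular molecule, 2 cuts → 2 fragments:
  81–209 → 129 bp
  210–276 then 1–80 → 67 + 80 = 147 bp
Sorted largest to smallest: 147, 129 bp.

147, 129 bp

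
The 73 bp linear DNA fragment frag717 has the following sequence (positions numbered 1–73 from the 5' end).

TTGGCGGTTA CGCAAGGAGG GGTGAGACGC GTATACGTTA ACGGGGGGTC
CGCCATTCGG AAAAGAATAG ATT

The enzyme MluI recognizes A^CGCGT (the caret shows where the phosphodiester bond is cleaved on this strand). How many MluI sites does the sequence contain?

1

ACGCGT occurs starting at position 27.
MluI cuts at 1 site.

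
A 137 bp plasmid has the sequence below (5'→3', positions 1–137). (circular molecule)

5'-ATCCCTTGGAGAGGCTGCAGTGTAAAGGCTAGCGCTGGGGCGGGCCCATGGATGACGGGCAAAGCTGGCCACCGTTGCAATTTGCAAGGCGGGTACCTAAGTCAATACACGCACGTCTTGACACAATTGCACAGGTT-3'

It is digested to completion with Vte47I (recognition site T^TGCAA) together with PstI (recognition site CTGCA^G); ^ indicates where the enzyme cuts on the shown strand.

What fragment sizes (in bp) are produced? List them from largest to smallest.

74, 56, 7 bp

Vte47I sites (TTGCAA) start at positions 75, 82.
Vte47I cuts after the first base of each site, so after positions 75, 82.
The PstI site (CTGCAG) starts at position 15.
PstI cuts after base 5 of each site (before the last base), so after position 19.
Combined cut positions: 19, 75, 82.
Circular molecule, 3 cuts → 3 fragments:
  20–75 → 56 bp
  76–82 → 7 bp
  83–137 then 1–19 → 55 + 19 = 74 bp
Sorted largest to smallest: 74, 56, 7 bp.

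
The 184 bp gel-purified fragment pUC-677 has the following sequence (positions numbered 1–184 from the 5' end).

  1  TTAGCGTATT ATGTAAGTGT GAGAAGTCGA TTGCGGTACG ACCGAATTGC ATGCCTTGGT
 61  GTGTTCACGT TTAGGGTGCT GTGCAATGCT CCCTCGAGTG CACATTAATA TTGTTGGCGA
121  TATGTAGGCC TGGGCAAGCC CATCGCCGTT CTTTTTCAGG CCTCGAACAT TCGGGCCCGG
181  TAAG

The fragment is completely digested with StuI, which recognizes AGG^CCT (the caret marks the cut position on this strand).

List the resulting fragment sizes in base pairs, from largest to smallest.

StuI sites (AGGCCT) start at positions 126, 158.
StuI cuts after base 3 of each site, so after positions 128, 160.
Linear molecule, 2 cuts → 3 fragments:
  1–128 → 128 bp
  129–160 → 32 bp
  161–184 → 24 bp
Sorted largest to smallest: 128, 32, 24 bp.

128, 32, 24 bp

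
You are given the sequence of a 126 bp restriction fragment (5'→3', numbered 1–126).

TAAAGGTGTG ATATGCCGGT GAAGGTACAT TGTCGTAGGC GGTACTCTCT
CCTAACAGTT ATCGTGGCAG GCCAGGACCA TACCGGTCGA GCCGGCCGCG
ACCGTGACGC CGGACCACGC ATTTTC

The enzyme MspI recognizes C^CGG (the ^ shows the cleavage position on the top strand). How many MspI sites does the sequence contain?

CCGG occurs starting at positions 16, 83, 92, 110.
MspI cuts at 4 sites.

4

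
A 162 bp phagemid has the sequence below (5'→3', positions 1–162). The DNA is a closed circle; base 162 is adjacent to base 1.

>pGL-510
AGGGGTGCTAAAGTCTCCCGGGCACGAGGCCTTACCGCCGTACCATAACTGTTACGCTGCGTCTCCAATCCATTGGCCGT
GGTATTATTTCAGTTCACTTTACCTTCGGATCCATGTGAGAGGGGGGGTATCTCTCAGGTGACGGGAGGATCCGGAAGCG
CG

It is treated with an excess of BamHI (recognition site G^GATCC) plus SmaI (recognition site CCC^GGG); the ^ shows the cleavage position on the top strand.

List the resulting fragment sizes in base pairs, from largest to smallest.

89, 40, 33 bp

BamHI sites (GGATCC) start at positions 108, 148.
BamHI cuts after the first base of each site, so after positions 108, 148.
The SmaI site (CCCGGG) starts at position 17.
SmaI cuts after base 3 of each site, so after position 19.
Combined cut positions: 19, 108, 148.
Circular molecule, 3 cuts → 3 fragments:
  20–108 → 89 bp
  109–148 → 40 bp
  149–162 then 1–19 → 14 + 19 = 33 bp
Sorted largest to smallest: 89, 40, 33 bp.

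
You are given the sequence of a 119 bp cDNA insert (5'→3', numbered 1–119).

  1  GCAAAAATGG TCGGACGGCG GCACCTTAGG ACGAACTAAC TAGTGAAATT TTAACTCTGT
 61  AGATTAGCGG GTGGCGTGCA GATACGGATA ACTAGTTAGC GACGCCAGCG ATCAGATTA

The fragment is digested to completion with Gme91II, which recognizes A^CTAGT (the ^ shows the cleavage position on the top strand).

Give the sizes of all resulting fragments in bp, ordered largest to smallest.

Gme91II sites (ACTAGT) start at positions 39, 91.
Gme91II cuts after the first base of each site, so after positions 39, 91.
Linear molecule, 2 cuts → 3 fragments:
  1–39 → 39 bp
  40–91 → 52 bp
  92–119 → 28 bp
Sorted largest to smallest: 52, 39, 28 bp.

52, 39, 28 bp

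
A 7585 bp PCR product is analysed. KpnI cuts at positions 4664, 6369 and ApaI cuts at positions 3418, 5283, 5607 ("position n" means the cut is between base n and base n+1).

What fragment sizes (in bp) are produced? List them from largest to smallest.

Combined cut positions (sorted): 3418, 4664, 5283, 5607, 6369.
Linear molecule, 5 cuts → 6 fragments:
  3418 − 0 = 3418 bp
  4664 − 3418 = 1246 bp
  5283 − 4664 = 619 bp
  5607 − 5283 = 324 bp
  6369 − 5607 = 762 bp
  7585 − 6369 = 1216 bp
Sorted largest to smallest: 3418, 1246, 1216, 762, 619, 324 bp.

3418, 1246, 1216, 762, 619, 324 bp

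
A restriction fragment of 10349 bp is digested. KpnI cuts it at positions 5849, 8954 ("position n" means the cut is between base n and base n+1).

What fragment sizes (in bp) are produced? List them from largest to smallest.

5849, 3105, 1395 bp

Linear molecule, 2 cuts → 3 fragments:
  5849 − 0 = 5849 bp
  8954 − 5849 = 3105 bp
  10349 − 8954 = 1395 bp
Sorted largest to smallest: 5849, 3105, 1395 bp.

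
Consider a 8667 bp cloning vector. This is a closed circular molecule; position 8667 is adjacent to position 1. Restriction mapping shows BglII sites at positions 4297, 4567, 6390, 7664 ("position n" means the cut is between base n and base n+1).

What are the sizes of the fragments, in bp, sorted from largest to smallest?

5300, 1823, 1274, 270 bp

Circular molecule, 4 cuts → 4 fragments:
  4567 − 4297 = 270 bp
  6390 − 4567 = 1823 bp
  7664 − 6390 = 1274 bp
  wrap: 8667 − 7664 + 4297 = 5300 bp
Sorted largest to smallest: 5300, 1823, 1274, 270 bp.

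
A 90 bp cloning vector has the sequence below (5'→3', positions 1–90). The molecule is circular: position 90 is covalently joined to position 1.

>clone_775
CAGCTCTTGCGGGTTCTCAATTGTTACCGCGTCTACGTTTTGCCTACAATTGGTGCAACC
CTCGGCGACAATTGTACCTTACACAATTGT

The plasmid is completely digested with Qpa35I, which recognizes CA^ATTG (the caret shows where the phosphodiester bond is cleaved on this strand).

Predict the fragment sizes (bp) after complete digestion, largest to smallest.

29, 24, 22, 15 bp

Qpa35I sites (CAATTG) start at positions 18, 47, 69, 84.
Qpa35I cuts after base 2 of each site, so after positions 19, 48, 70, 85.
Circular molecule, 4 cuts → 4 fragments:
  20–48 → 29 bp
  49–70 → 22 bp
  71–85 → 15 bp
  86–90 then 1–19 → 5 + 19 = 24 bp
Sorted largest to smallest: 29, 24, 22, 15 bp.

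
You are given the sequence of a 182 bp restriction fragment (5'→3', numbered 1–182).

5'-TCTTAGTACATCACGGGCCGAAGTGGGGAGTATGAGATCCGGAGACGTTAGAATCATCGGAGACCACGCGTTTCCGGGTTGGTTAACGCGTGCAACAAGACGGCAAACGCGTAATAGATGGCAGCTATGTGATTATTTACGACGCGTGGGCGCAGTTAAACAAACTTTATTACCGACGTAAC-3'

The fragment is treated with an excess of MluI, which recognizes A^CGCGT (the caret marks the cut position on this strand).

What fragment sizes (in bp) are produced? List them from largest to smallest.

66, 40, 35, 21, 20 bp

MluI sites (ACGCGT) start at positions 66, 86, 107, 142.
MluI cuts after the first base of each site, so after positions 66, 86, 107, 142.
Linear molecule, 4 cuts → 5 fragments:
  1–66 → 66 bp
  67–86 → 20 bp
  87–107 → 21 bp
  108–142 → 35 bp
  143–182 → 40 bp
Sorted largest to smallest: 66, 40, 35, 21, 20 bp.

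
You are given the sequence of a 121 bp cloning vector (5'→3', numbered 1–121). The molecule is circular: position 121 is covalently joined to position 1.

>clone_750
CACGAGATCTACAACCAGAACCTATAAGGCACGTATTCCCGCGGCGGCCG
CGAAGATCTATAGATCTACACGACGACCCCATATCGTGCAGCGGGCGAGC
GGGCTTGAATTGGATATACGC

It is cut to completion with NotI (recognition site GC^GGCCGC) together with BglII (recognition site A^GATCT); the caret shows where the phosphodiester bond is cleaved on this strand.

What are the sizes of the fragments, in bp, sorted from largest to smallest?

The NotI site (GCGGCCGC) starts at position 44.
NotI cuts after base 2 of each site, so after position 45.
BglII sites (AGATCT) start at positions 5, 54, 62.
BglII cuts after the first base of each site, so after positions 5, 54, 62.
Combined cut positions: 5, 45, 54, 62.
Circular molecule, 4 cuts → 4 fragments:
  6–45 → 40 bp
  46–54 → 9 bp
  55–62 → 8 bp
  63–121 then 1–5 → 59 + 5 = 64 bp
Sorted largest to smallest: 64, 40, 9, 8 bp.

64, 40, 9, 8 bp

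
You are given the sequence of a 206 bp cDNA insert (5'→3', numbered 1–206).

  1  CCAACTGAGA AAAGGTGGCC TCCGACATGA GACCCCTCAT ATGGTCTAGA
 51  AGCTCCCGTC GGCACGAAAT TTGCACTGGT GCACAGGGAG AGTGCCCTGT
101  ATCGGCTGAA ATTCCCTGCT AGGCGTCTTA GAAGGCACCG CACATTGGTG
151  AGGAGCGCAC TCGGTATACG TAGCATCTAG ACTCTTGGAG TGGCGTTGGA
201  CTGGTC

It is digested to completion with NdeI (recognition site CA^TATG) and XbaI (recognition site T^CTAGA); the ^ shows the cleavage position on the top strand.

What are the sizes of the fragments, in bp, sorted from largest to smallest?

131, 39, 30, 6 bp

The NdeI site (CATATG) starts at position 38.
NdeI cuts after base 2 of each site, so after position 39.
XbaI sites (TCTAGA) start at positions 45, 176.
XbaI cuts after the first base of each site, so after positions 45, 176.
Combined cut positions: 39, 45, 176.
Linear molecule, 3 cuts → 4 fragments:
  1–39 → 39 bp
  40–45 → 6 bp
  46–176 → 131 bp
  177–206 → 30 bp
Sorted largest to smallest: 131, 39, 30, 6 bp.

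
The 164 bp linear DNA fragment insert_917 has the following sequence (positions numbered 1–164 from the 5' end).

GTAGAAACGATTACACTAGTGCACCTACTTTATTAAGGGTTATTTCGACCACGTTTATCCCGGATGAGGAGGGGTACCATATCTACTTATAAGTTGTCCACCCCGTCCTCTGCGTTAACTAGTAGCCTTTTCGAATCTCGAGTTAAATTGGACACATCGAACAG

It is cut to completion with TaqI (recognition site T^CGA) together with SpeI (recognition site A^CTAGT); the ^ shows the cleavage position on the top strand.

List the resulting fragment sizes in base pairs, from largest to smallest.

73, 30, 19, 15, 13, 7, 7 bp

TaqI sites (TCGA) start at positions 45, 131, 138, 157.
TaqI cuts after the first base of each site, so after positions 45, 131, 138, 157.
SpeI sites (ACTAGT) start at positions 15, 118.
SpeI cuts after the first base of each site, so after positions 15, 118.
Combined cut positions: 15, 45, 118, 131, 138, 157.
Linear molecule, 6 cuts → 7 fragments:
  1–15 → 15 bp
  16–45 → 30 bp
  46–118 → 73 bp
  119–131 → 13 bp
  132–138 → 7 bp
  139–157 → 19 bp
  158–164 → 7 bp
Sorted largest to smallest: 73, 30, 19, 15, 13, 7, 7 bp.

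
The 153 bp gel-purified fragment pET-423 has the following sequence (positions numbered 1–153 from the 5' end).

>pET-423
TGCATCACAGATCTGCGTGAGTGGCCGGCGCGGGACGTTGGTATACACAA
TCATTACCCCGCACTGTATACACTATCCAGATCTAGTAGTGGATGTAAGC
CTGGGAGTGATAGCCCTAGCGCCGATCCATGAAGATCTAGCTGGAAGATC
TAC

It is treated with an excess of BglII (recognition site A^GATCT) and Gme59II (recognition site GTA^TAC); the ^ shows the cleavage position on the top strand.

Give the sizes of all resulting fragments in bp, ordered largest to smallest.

54, 34, 25, 13, 11, 9, 7 bp

BglII sites (AGATCT) start at positions 9, 79, 133, 146.
BglII cuts after the first base of each site, so after positions 9, 79, 133, 146.
Gme59II sites (GTATAC) start at positions 41, 66.
Gme59II cuts after base 3 of each site, so after positions 43, 68.
Combined cut positions: 9, 43, 68, 79, 133, 146.
Linear molecule, 6 cuts → 7 fragments:
  1–9 → 9 bp
  10–43 → 34 bp
  44–68 → 25 bp
  69–79 → 11 bp
  80–133 → 54 bp
  134–146 → 13 bp
  147–153 → 7 bp
Sorted largest to smallest: 54, 34, 25, 13, 11, 9, 7 bp.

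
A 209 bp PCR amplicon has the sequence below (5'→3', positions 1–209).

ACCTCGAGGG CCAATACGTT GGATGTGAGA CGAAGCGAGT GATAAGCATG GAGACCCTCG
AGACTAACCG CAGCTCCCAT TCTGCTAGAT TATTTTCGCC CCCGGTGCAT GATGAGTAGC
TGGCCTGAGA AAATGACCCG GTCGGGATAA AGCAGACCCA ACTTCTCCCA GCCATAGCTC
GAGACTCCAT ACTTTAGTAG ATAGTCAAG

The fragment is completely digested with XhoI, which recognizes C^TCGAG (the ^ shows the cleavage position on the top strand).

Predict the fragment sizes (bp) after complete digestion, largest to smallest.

XhoI sites (CTCGAG) start at positions 3, 57, 178.
XhoI cuts after the first base of each site, so after positions 3, 57, 178.
Linear molecule, 3 cuts → 4 fragments:
  1–3 → 3 bp
  4–57 → 54 bp
  58–178 → 121 bp
  179–209 → 31 bp
Sorted largest to smallest: 121, 54, 31, 3 bp.

121, 54, 31, 3 bp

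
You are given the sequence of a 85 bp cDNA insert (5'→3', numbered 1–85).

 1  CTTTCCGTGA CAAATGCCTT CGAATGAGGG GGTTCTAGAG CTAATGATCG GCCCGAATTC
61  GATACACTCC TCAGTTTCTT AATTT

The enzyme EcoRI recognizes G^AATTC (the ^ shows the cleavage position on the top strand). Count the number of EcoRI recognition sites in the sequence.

GAATTC occurs starting at position 55.
EcoRI cuts at 1 site.

1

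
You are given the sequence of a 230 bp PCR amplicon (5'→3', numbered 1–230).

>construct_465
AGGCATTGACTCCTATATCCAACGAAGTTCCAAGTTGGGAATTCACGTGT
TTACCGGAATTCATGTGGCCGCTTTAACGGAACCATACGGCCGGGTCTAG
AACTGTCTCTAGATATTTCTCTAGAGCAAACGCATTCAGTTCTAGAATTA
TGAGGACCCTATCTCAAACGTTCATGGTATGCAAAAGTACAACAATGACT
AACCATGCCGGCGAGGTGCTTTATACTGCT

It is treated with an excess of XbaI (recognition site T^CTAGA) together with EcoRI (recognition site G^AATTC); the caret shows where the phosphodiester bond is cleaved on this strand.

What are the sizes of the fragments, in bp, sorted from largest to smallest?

89, 39, 39, 21, 18, 12, 12 bp

XbaI sites (TCTAGA) start at positions 96, 108, 120, 141.
XbaI cuts after the first base of each site, so after positions 96, 108, 120, 141.
EcoRI sites (GAATTC) start at positions 39, 57.
EcoRI cuts after the first base of each site, so after positions 39, 57.
Combined cut positions: 39, 57, 96, 108, 120, 141.
Linear molecule, 6 cuts → 7 fragments:
  1–39 → 39 bp
  40–57 → 18 bp
  58–96 → 39 bp
  97–108 → 12 bp
  109–120 → 12 bp
  121–141 → 21 bp
  142–230 → 89 bp
Sorted largest to smallest: 89, 39, 39, 21, 18, 12, 12 bp.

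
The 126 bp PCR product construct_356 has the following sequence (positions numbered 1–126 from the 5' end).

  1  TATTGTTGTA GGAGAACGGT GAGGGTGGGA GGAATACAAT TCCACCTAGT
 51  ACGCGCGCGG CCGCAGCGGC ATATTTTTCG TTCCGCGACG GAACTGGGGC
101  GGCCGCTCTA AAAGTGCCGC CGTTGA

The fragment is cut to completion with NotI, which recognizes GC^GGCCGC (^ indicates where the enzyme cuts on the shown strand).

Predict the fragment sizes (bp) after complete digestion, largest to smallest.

NotI sites (GCGGCCGC) start at positions 57, 99.
NotI cuts after base 2 of each site, so after positions 58, 100.
Linear molecule, 2 cuts → 3 fragments:
  1–58 → 58 bp
  59–100 → 42 bp
  101–126 → 26 bp
Sorted largest to smallest: 58, 42, 26 bp.

58, 42, 26 bp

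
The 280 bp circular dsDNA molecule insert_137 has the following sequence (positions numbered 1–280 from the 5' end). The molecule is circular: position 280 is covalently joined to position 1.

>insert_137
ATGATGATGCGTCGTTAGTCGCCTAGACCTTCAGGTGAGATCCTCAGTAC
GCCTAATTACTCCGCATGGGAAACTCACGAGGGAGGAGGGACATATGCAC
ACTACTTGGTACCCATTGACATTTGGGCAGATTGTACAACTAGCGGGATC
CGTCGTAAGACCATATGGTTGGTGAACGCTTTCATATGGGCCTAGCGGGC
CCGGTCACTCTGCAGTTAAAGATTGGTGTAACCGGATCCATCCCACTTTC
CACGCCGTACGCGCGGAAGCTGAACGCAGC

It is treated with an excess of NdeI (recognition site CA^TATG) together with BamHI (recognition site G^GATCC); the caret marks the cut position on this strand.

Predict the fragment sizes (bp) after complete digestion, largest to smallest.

139, 53, 50, 21, 17 bp

NdeI sites (CATATG) start at positions 92, 162, 183.
NdeI cuts after base 2 of each site, so after positions 93, 163, 184.
BamHI sites (GGATCC) start at positions 146, 234.
BamHI cuts after the first base of each site, so after positions 146, 234.
Combined cut positions: 93, 146, 163, 184, 234.
Circular molecule, 5 cuts → 5 fragments:
  94–146 → 53 bp
  147–163 → 17 bp
  164–184 → 21 bp
  185–234 → 50 bp
  235–280 then 1–93 → 46 + 93 = 139 bp
Sorted largest to smallest: 139, 53, 50, 21, 17 bp.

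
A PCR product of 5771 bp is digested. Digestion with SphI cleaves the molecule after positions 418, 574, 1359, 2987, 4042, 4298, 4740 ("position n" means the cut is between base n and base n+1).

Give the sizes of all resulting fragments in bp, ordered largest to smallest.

Linear molecule, 7 cuts → 8 fragments:
  418 − 0 = 418 bp
  574 − 418 = 156 bp
  1359 − 574 = 785 bp
  2987 − 1359 = 1628 bp
  4042 − 2987 = 1055 bp
  4298 − 4042 = 256 bp
  4740 − 4298 = 442 bp
  5771 − 4740 = 1031 bp
Sorted largest to smallest: 1628, 1055, 1031, 785, 442, 418, 256, 156 bp.

1628, 1055, 1031, 785, 442, 418, 256, 156 bp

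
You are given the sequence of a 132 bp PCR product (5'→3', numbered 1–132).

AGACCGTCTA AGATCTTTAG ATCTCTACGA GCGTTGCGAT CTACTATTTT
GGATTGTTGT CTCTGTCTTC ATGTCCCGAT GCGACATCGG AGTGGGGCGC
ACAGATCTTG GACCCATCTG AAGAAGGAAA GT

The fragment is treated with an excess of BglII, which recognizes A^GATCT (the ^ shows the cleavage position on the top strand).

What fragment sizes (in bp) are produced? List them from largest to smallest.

BglII sites (AGATCT) start at positions 11, 19, 103.
BglII cuts after the first base of each site, so after positions 11, 19, 103.
Linear molecule, 3 cuts → 4 fragments:
  1–11 → 11 bp
  12–19 → 8 bp
  20–103 → 84 bp
  104–132 → 29 bp
Sorted largest to smallest: 84, 29, 11, 8 bp.

84, 29, 11, 8 bp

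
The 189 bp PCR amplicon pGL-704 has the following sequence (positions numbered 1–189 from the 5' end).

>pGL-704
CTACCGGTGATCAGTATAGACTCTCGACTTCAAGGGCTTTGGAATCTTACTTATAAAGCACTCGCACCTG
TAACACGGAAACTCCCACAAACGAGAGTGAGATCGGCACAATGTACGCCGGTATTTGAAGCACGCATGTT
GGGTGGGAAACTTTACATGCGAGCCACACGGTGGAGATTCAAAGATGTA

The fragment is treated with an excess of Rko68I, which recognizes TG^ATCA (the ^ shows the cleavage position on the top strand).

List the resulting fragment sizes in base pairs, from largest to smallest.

180, 9 bp

The Rko68I site (TGATCA) starts at position 8.
Rko68I cuts after base 2 of each site, so after position 9.
Linear molecule, 1 cut → 2 fragments:
  1–9 → 9 bp
  10–189 → 180 bp
Sorted largest to smallest: 180, 9 bp.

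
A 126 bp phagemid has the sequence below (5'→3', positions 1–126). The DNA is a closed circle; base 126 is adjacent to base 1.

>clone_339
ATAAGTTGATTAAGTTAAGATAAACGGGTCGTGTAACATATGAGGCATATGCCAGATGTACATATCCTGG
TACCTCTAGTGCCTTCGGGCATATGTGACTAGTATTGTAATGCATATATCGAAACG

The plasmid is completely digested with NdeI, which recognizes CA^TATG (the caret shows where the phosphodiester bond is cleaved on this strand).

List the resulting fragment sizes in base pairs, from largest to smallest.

73, 44, 9 bp

NdeI sites (CATATG) start at positions 37, 46, 90.
NdeI cuts after base 2 of each site, so after positions 38, 47, 91.
Circular molecule, 3 cuts → 3 fragments:
  39–47 → 9 bp
  48–91 → 44 bp
  92–126 then 1–38 → 35 + 38 = 73 bp
Sorted largest to smallest: 73, 44, 9 bp.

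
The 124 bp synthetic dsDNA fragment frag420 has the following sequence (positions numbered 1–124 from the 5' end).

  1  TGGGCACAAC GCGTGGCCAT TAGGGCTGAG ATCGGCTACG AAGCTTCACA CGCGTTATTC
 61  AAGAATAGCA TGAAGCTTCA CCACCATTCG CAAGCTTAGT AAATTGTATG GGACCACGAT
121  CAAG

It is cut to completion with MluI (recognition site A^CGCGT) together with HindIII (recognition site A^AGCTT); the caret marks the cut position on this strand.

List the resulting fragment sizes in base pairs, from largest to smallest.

32, 32, 23, 19, 9, 9 bp

MluI sites (ACGCGT) start at positions 9, 50.
MluI cuts after the first base of each site, so after positions 9, 50.
HindIII sites (AAGCTT) start at positions 41, 73, 92.
HindIII cuts after the first base of each site, so after positions 41, 73, 92.
Combined cut positions: 9, 41, 50, 73, 92.
Linear molecule, 5 cuts → 6 fragments:
  1–9 → 9 bp
  10–41 → 32 bp
  42–50 → 9 bp
  51–73 → 23 bp
  74–92 → 19 bp
  93–124 → 32 bp
Sorted largest to smallest: 32, 32, 23, 19, 9, 9 bp.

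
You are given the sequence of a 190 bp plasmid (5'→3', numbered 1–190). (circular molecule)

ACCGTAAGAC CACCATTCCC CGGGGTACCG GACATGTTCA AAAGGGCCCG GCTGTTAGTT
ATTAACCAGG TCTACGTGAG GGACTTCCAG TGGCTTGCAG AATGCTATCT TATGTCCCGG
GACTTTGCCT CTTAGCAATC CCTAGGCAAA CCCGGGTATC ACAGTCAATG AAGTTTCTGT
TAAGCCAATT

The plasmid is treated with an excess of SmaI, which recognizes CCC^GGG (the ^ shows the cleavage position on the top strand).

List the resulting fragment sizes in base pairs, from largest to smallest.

SmaI sites (CCCGGG) start at positions 19, 116, 151.
SmaI cuts after base 3 of each site, so after positions 21, 118, 153.
Circular molecule, 3 cuts → 3 fragments:
  22–118 → 97 bp
  119–153 → 35 bp
  154–190 then 1–21 → 37 + 21 = 58 bp
Sorted largest to smallest: 97, 58, 35 bp.

97, 58, 35 bp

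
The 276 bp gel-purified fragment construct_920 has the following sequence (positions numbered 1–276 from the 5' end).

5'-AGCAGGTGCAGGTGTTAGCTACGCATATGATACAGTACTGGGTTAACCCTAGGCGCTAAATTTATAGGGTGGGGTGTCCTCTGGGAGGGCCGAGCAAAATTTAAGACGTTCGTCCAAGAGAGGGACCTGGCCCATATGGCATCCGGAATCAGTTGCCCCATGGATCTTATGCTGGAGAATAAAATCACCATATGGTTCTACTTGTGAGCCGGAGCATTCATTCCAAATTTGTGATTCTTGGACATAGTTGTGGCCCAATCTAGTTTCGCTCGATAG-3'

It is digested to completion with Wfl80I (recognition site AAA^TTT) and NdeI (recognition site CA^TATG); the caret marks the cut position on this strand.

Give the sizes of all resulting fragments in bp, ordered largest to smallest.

Wfl80I sites (AAATTT) start at positions 58, 97, 225.
Wfl80I cuts after base 3 of each site, so after positions 60, 99, 227.
NdeI sites (CATATG) start at positions 24, 133, 189.
NdeI cuts after base 2 of each site, so after positions 25, 134, 190.
Combined cut positions: 25, 60, 99, 134, 190, 227.
Linear molecule, 6 cuts → 7 fragments:
  1–25 → 25 bp
  26–60 → 35 bp
  61–99 → 39 bp
  100–134 → 35 bp
  135–190 → 56 bp
  191–227 → 37 bp
  228–276 → 49 bp
Sorted largest to smallest: 56, 49, 39, 37, 35, 35, 25 bp.

56, 49, 39, 37, 35, 35, 25 bp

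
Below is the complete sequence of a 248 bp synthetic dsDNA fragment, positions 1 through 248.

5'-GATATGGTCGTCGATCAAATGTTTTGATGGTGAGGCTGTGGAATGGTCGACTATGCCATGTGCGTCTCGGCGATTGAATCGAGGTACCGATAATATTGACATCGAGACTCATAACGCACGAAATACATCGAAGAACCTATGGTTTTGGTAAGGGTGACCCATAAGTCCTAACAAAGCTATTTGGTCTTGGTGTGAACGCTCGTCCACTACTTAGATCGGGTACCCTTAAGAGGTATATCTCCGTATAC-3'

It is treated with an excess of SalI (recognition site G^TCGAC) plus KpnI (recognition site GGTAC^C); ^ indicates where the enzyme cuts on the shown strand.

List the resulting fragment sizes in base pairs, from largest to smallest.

The SalI site (GTCGAC) starts at position 46.
SalI cuts after the first base of each site, so after position 46.
KpnI sites (GGTACC) start at positions 83, 219.
KpnI cuts after base 5 of each site (before the last base), so after positions 87, 223.
Combined cut positions: 46, 87, 223.
Linear molecule, 3 cuts → 4 fragments:
  1–46 → 46 bp
  47–87 → 41 bp
  88–223 → 136 bp
  224–248 → 25 bp
Sorted largest to smallest: 136, 46, 41, 25 bp.

136, 46, 41, 25 bp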